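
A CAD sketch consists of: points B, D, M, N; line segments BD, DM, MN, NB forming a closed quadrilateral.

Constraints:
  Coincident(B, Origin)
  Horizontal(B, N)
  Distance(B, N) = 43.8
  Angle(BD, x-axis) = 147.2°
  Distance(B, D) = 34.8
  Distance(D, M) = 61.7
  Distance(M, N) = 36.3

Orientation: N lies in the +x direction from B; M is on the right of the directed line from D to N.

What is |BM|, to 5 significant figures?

28.128

Checks: |DM| = 61.70 ✓; |MN| = 36.30 ✓.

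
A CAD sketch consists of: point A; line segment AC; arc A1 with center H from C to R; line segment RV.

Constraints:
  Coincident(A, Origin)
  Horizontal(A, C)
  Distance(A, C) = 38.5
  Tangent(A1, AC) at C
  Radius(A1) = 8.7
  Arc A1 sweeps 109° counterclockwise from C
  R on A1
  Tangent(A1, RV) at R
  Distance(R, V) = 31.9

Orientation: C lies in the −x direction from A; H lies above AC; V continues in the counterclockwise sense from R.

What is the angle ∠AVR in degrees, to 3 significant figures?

25.3°

On A1, C sits at bearing -90° from H; a 109° counterclockwise sweep puts R at bearing 19°, so R = H + 8.7·(cos 19°, sin 19°) = (-30.3, 11.5). The tangent condition forces HR to be normal to RV, so RV runs along (−sin 19°, cos 19°); with |RV| = 31.9, V = (-40.7, 41.7). Then cos ∠AVR = VA·VR / (|VA||VR|), giving 25.3°.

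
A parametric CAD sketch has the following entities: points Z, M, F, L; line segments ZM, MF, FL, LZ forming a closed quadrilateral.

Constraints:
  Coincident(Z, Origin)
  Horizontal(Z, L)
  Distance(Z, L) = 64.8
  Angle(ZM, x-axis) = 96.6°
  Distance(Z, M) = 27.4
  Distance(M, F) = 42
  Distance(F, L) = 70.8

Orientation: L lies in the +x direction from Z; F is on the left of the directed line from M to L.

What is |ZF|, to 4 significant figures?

63.56

Checks: |MF| = 42.00 ✓; |FL| = 70.80 ✓.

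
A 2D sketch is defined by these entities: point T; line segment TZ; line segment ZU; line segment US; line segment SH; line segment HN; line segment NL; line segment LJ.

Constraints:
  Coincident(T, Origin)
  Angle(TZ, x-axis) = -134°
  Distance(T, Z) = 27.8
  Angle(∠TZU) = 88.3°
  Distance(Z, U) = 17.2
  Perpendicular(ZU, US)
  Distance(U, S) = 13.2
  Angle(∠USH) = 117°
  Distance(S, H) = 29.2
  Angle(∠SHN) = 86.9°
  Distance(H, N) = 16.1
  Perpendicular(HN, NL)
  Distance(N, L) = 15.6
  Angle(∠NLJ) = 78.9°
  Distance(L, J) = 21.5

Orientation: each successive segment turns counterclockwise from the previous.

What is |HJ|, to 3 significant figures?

12.5

The perpendicularity gives NL at right angles to HN, so NL runs at -66.2°; with |NL| = 15.6, L = (-16.5, -15.3). ∠NLJ = 78.9° gives LJ at 34.9° from the x-axis; with |LJ| = 21.5, J = (1.17, -2.96). Then |HJ| = |J − H| = 12.5.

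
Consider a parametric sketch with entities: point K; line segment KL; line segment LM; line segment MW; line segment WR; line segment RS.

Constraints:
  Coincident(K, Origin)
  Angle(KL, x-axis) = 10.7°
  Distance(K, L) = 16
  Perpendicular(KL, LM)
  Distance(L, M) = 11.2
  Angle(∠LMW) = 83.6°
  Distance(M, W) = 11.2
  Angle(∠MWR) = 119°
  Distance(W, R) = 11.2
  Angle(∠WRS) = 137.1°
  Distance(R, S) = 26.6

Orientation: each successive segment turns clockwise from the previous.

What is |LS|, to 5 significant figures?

26.085

K is at the origin; KL runs at 10.7° with length 16.0, so L = (15.722, 2.9707). KL ⟂ LM, so LM runs at -79.300°; with |LM| = 11.2, M = (17.801, -8.0346). ∠LMW = 83.6° gives MW at -175.70° from the x-axis; with |MW| = 11.2, W = (6.6328, -8.8744). ∠MWR = 119.0° gives WR at 123.30° from the x-axis; with |WR| = 11.2, R = (0.48374, 0.48668). ∠WRS = 137.1° gives RS at 80.400° from the x-axis; with |RS| = 26.6, S = (4.9198, 26.714). Then |LS| = |S − L| = 26.085.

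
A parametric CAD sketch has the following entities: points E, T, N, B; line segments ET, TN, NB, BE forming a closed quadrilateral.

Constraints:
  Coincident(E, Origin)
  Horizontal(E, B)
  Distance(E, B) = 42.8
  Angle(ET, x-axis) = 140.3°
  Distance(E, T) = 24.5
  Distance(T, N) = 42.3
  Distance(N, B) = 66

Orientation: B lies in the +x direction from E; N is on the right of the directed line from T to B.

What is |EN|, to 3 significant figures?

31.9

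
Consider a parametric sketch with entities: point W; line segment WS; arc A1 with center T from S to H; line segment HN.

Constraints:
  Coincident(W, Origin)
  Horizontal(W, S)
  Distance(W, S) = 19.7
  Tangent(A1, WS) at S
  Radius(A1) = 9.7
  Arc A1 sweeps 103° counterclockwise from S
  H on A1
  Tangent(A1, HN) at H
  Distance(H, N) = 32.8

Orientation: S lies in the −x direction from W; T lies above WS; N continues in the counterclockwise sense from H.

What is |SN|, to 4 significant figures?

43.89

On A1, S sits at bearing -90° from T; a 103° counterclockwise sweep puts H at bearing 13°, so H = T + 9.7·(cos 13°, sin 13°) = (-10.25, 11.88). A1 meets HN tangentially, so TH is at right angles to HN, so HN runs along (−sin 13°, cos 13°); with |HN| = 32.8, N = (-17.63, 43.84). Then |SN| = |N − S| = 43.89.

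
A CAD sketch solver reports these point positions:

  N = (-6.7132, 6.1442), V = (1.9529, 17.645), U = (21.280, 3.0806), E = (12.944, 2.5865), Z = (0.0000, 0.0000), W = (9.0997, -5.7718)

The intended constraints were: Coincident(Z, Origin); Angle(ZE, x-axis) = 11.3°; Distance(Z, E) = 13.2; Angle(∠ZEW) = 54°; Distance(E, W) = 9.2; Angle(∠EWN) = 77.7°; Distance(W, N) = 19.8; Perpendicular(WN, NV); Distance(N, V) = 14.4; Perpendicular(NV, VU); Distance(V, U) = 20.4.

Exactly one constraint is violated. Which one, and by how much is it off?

Distance(V, U) = 20.4 — off by 3.80.

Z = (0.00, 0.00) ✓; ZE at 11.30° ✓; |ZE| = 13.20 ✓; ∠ZEW = 54.00° ✓; |EW| = 9.200 ✓; ∠EWN = 77.70° ✓; |WN| = 19.80 ✓; ∠(WN, NV) = 90.00° ✓; |NV| = 14.40 ✓; ∠(NV, VU) = 90.00° ✓; |VU| = 24.20 ✗.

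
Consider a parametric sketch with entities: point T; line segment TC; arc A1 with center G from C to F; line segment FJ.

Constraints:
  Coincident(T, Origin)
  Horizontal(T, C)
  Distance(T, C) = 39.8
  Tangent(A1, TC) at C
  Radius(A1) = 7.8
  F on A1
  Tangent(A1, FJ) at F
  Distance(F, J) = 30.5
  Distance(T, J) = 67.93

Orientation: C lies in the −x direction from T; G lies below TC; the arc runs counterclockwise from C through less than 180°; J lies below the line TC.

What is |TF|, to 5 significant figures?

47.061

T is at the origin; TC is horizontal with |TC| = 39.8 and C on the −x side, so C = (-39.800, 0.0000). Since A1 is tangent to TC there, GC ⟂ TC, so G = C + (0, -7.8) = (-39.800, -7.8000). Since GF ⟂ FJ (tangency), |GJ| = √(7.8² + 30.5²) = 31.482 regardless of where F sits on A1. So J lies on both circle(T, 67.93) and circle(G, 31.482); the below-TC intersection is J = (-59.909, -32.023). F is the foot of the tangent from J: F = (-46.849, -4.4601).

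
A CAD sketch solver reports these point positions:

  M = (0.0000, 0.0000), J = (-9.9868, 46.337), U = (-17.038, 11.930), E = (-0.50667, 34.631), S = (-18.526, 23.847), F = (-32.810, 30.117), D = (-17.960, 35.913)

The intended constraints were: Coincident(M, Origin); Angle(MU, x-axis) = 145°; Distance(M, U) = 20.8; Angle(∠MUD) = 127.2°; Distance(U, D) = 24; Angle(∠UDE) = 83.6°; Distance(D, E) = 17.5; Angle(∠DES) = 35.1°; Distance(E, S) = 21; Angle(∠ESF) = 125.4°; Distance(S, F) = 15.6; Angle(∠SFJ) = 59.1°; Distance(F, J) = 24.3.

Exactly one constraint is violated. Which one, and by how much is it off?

Distance(F, J) = 24.3 — off by 3.70.

M = (0.00, 0.00) ✓; MU at 145.0° ✓; |MU| = 20.80 ✓; ∠MUD = 127.2° ✓; |UD| = 24.00 ✓; ∠UDE = 83.60° ✓; |DE| = 17.50 ✓; ∠DES = 35.10° ✓; |ES| = 21.00 ✓; ∠ESF = 125.4° ✓; |SF| = 15.60 ✓; ∠SFJ = 59.10° ✓; |FJ| = 28.00 ✗.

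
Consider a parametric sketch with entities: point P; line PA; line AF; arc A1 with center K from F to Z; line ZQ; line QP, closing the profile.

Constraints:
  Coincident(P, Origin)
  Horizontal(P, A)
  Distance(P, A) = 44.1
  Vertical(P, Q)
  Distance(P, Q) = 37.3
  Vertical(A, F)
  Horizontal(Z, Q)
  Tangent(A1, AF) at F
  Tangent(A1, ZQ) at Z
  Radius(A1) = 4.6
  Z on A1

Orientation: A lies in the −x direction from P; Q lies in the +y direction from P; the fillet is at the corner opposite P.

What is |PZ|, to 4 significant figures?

54.33

The virtual corner opposite P is at (-44.10, 37.30). The tangent condition forces KF to be normal to AF and the tangent condition forces KZ to be normal to ZQ, with radius 4.6, so the center K sits 4.6 in from both sides at K = (-39.50, 32.70). That places the tangent points at F = (-44.10, 32.70) on AF and Z = (-39.50, 37.30) on ZQ. Then |PZ| = |Z − P| = 54.33.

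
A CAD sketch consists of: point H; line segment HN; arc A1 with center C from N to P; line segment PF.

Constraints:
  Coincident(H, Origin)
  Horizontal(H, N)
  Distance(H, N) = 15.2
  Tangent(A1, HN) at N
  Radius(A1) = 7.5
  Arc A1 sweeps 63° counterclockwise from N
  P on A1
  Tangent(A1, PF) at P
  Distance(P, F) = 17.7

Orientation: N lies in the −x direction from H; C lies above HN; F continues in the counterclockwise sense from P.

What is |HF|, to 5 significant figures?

19.872

H is at the origin; HN is horizontal with |HN| = 15.2 and N on the −x side, so N = (-15.200, 0.0000). Tangency of A1 to HN means the radius CN is perpendicular to HN, so C = N + (0, 7.5) = (-15.200, 7.5000). On A1, N sits at bearing -90° from C; a 63° counterclockwise sweep puts P at bearing -27°, so P = C + 7.5·(cos -27°, sin -27°) = (-8.5175, 4.0951). The tangent condition forces CP to be normal to PF, so PF runs along (−sin -27°, cos -27°); with |PF| = 17.7, F = (-0.48182, 19.866). Then |HF| = |F − H| = 19.872.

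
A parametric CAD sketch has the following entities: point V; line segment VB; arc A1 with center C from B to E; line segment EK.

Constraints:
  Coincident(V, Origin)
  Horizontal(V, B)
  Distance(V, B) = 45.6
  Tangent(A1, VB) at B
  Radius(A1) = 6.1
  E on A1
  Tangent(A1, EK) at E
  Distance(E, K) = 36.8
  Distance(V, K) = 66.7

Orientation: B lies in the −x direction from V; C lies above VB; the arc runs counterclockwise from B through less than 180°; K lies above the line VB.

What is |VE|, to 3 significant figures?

40.6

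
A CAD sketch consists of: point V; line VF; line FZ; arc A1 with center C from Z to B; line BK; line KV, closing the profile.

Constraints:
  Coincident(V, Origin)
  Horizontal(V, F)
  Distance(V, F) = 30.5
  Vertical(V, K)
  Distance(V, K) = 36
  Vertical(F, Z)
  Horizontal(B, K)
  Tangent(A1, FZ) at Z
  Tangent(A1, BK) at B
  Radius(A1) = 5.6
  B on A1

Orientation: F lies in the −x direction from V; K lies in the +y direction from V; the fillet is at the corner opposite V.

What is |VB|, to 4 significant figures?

43.77

V is at the origin; V and F share the same y with |VF| = 30.5 and F on the −x side, so F = (-30.50, 0.000). VK is vertical with |VK| = 36.0 and K on the +y side, so K = (0.000, 36.00). The virtual corner opposite V is at (-30.50, 36.00). The tangent condition forces CZ to be normal to FZ and the tangent condition forces CB to be normal to BK, with radius 5.6, so the center C sits 5.6 in from both sides at C = (-24.90, 30.40). That places the tangent points at Z = (-30.50, 30.40) on FZ and B = (-24.90, 36.00) on BK. Then |VB| = |B − V| = 43.77.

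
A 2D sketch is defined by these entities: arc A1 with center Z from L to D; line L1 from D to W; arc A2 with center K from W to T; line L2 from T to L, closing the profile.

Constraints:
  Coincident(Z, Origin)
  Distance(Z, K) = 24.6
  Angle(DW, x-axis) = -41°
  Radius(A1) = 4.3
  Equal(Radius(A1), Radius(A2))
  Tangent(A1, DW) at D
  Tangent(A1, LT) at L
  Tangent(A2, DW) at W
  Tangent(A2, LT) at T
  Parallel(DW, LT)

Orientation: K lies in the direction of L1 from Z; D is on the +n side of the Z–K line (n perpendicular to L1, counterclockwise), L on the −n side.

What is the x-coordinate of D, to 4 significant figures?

2.821

The slot axis is L1's direction at -41.0°, so u = (cos -41.0°, sin -41.0°) = (0.7547, -0.6561) and n = (−sin -41.0°, cos -41.0°) = (0.6561, 0.7547). Z is at the origin and K lies 24.6 along u from Z, so K = 24.6·u = (18.57, -16.14). Tangency of A1 to both parallel lines with radius 4.3 puts D and L at Z ± 4.3·n: D = (2.821, 3.245), L = (-2.821, -3.245). So D.x = 2.821.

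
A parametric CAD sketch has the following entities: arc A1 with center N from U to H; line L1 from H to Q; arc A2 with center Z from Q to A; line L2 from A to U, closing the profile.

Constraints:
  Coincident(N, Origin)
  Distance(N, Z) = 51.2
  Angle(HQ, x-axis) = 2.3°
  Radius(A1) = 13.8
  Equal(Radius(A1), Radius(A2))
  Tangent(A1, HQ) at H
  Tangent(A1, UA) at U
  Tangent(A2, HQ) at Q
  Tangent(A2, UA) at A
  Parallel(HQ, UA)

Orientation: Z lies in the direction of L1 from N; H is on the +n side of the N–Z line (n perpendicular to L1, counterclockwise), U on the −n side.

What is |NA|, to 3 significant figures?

53.0

The slot axis is L1's direction at 2.3°, so u = (cos 2.3°, sin 2.3°) = (0.999, 0.0401) and n = (−sin 2.3°, cos 2.3°) = (-0.0401, 0.999). N is at the origin and Z lies 51.2 along u from N, so Z = 51.2·u = (51.2, 2.05). Tangency of A1 to both parallel lines with radius 13.8 puts H and U at N ± 13.8·n: H = (-0.554, 13.8), U = (0.554, -13.8). Equal radii place Q and A the same way about Z: Q = Z + 13.8·n = (50.6, 15.8), A = Z − 13.8·n = (51.7, -11.7). Then |NA| = |A − N| = 53.0.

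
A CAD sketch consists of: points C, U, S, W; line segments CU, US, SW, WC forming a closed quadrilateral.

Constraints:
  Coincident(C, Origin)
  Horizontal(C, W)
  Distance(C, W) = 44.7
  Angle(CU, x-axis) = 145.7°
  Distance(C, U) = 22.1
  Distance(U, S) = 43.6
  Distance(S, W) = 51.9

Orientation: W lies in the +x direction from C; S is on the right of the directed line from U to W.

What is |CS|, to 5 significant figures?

26.974

C is at the origin; CW is horizontal with |CW| = 44.7 and W in +x, so W = (44.7, 0). CU runs at 145.7° with |CU| = 22.1, so U = (-18.257, 12.454). S is determined by |US| = 43.6 and |SW| = 51.9 together: it lies at the intersection of circle(U, 43.6) and circle(W, 51.9). With |UW| = 64.177, the foot of the radical line on UW is 25.913 from U and the perpendicular offset is √(43.6² − 25.913²) = 35.064. Taking the right-of-UW solution: S = (0.35908, -26.972).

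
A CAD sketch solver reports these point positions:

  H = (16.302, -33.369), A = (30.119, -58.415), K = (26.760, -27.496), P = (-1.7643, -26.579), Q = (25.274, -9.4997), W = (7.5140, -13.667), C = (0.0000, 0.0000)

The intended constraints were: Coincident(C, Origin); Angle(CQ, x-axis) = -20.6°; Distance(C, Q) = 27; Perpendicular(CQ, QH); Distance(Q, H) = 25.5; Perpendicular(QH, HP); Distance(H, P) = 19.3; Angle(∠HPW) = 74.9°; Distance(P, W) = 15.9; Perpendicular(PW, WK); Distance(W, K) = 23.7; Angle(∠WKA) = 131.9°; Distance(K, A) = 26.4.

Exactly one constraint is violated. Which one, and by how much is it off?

Distance(K, A) = 26.4 — off by 4.70.

C = (0.00, 0.00) ✓; CQ at -20.60° ✓; |CQ| = 27.00 ✓; ∠(CQ, QH) = 90.00° ✓; |QH| = 25.50 ✓; ∠(QH, HP) = 90.00° ✓; |HP| = 19.30 ✓; ∠HPW = 74.90° ✓; |PW| = 15.90 ✓; ∠(PW, WK) = 90.00° ✓; |WK| = 23.70 ✓; ∠WKA = 131.9° ✓; |KA| = 31.10 ✗.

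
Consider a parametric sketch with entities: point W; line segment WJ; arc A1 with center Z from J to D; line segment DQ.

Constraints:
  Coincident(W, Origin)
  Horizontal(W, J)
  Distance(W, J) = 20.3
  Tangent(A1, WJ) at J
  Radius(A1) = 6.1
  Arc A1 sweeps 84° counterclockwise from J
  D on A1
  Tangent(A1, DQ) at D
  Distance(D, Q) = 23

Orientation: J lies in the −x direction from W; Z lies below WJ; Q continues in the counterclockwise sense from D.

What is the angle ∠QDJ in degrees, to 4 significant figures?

138.0°

On A1, J sits at bearing 90° from Z; an 84° counterclockwise sweep puts D at bearing 174°, so D = Z + 6.1·(cos 174°, sin 174°) = (-26.37, -5.462). Tangency of A1 to DQ means the radius ZD is perpendicular to DQ, so DQ runs along (−sin 174°, cos 174°); with |DQ| = 23.0, Q = (-28.77, -28.34). Then cos ∠QDJ = DQ·DJ / (|DQ||DJ|), giving 138.0°.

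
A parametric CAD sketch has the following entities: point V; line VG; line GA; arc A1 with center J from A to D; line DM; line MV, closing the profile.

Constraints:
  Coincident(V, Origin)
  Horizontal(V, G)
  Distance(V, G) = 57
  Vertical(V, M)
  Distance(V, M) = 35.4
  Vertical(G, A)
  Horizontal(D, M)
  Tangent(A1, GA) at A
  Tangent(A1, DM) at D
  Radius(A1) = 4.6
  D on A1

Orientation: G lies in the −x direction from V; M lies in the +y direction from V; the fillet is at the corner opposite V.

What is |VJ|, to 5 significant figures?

60.782

VM is vertical with |VM| = 35.4 and M on the +y side, so M = (0.0000, 35.400). The virtual corner opposite V is at (-57.000, 35.400). The tangent condition forces JA to be normal to GA and since A1 is tangent to DM there, JD ⟂ DM, with radius 4.6, so the center J sits 4.6 in from both sides at J = (-52.400, 30.800). Then |VJ| = |J − V| = 60.782.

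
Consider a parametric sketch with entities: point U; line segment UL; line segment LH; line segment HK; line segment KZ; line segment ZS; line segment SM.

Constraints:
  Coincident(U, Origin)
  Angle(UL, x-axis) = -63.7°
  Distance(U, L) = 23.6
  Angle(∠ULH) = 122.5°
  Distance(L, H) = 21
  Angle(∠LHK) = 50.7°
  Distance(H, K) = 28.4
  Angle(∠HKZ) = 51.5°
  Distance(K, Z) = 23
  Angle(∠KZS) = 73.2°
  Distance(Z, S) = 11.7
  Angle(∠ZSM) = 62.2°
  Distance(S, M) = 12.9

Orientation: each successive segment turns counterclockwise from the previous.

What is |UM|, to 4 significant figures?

17.79

U is at the origin; UL runs at -63.7° with length 23.6, so L = (10.46, -21.16). ∠ULH = 122.5° gives LH at -6.200° from the x-axis; with |LH| = 21.0, H = (31.33, -23.43). ∠LHK = 50.7° gives HK at 123.1° from the x-axis; with |HK| = 28.4, K = (15.82, 0.3661). ∠HKZ = 51.5° gives KZ at -108.4° from the x-axis; with |KZ| = 23.0, Z = (8.564, -21.46). ∠KZS = 73.2° gives ZS at -1.600° from the x-axis; with |ZS| = 11.7, S = (20.26, -21.78). ∠ZSM = 62.2° gives SM at 116.2° from the x-axis; with |SM| = 12.9, M = (14.56, -10.21). Then |UM| = |M − U| = 17.79.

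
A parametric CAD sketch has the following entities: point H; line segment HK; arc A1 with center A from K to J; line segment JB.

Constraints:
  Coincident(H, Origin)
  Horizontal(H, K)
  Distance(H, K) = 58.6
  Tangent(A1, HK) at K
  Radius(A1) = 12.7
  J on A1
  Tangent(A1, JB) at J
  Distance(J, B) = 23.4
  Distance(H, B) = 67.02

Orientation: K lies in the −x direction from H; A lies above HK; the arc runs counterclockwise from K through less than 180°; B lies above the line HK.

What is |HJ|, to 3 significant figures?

49.6

Checks: |AJ| = 12.70 ✓; ∠(AJ, JB) = 90.00° ✓; |JB| = 23.40 ✓; |HB| = 67.02 ✓.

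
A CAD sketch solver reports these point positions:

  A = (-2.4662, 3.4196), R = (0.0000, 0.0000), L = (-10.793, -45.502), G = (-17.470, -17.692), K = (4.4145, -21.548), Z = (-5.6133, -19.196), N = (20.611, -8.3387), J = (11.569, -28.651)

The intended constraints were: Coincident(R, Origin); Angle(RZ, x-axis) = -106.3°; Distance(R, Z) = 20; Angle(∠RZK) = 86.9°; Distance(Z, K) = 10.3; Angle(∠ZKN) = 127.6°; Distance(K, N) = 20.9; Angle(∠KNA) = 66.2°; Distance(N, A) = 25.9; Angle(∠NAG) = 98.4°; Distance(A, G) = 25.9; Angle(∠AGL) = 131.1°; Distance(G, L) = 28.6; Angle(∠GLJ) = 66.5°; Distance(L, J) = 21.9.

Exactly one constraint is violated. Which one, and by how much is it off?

Distance(L, J) = 21.9 — off by 6.10.

R = (0.00, 0.00) ✓; RZ at -106.3° ✓; |RZ| = 20.00 ✓; ∠RZK = 86.90° ✓; |ZK| = 10.30 ✓; ∠ZKN = 127.6° ✓; |KN| = 20.90 ✓; ∠KNA = 66.20° ✓; |NA| = 25.90 ✓; ∠NAG = 98.40° ✓; |AG| = 25.90 ✓; ∠AGL = 131.1° ✓; |GL| = 28.60 ✓; ∠GLJ = 66.50° ✓; |LJ| = 28.00 ✗.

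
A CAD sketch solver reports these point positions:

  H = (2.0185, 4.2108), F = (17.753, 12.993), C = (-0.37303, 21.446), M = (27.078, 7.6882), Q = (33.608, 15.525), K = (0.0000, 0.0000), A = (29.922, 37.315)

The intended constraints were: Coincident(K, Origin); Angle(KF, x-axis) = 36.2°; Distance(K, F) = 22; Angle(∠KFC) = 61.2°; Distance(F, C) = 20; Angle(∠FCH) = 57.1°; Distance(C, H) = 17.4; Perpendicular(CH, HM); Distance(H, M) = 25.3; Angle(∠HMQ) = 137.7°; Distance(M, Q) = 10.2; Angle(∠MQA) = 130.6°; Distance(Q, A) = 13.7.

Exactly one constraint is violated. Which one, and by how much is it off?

Distance(Q, A) = 13.7 — off by 8.40.

K = (0.00, 0.00) ✓; KF at 36.20° ✓; |KF| = 22.00 ✓; ∠KFC = 61.20° ✓; |FC| = 20.00 ✓; ∠FCH = 57.10° ✓; |CH| = 17.40 ✓; ∠(CH, HM) = 90.00° ✓; |HM| = 25.30 ✓; ∠HMQ = 137.7° ✓; |MQ| = 10.20 ✓; ∠MQA = 130.6° ✓; |QA| = 22.10 ✗.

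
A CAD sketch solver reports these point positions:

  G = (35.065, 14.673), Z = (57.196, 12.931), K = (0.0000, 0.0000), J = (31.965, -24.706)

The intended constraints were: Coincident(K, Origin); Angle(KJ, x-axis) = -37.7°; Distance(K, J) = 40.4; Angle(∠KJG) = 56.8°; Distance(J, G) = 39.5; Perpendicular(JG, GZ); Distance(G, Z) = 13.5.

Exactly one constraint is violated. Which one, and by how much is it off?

Distance(G, Z) = 13.5 — off by 8.70.

K = (0.00, 0.00) ✓; KJ at -37.70° ✓; |KJ| = 40.40 ✓; ∠KJG = 56.80° ✓; |JG| = 39.50 ✓; ∠(JG, GZ) = 90.00° ✓; |GZ| = 22.20 ✗.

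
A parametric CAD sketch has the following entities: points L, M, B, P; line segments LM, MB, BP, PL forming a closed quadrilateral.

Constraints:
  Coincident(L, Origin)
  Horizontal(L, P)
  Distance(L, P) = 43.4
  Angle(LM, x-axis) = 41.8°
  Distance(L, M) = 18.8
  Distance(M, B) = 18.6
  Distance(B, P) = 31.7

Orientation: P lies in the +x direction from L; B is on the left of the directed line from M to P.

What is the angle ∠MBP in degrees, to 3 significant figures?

73.7°

Checks: |MB| = 18.60 ✓; |BP| = 31.70 ✓.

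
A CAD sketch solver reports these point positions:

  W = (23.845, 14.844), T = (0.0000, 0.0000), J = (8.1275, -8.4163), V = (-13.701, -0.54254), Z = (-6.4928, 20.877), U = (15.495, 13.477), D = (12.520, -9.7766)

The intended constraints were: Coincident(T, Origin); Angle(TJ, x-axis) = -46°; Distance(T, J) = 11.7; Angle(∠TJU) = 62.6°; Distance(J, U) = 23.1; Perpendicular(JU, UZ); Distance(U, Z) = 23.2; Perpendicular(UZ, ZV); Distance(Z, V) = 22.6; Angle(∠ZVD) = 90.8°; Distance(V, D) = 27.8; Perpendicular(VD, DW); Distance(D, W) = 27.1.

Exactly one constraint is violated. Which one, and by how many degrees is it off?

Perpendicular(VD, DW) — off by 5.30°.

T = (0.00, 0.00) ✓; TJ at -46.00° ✓; |TJ| = 11.70 ✓; ∠TJU = 62.60° ✓; |JU| = 23.10 ✓; ∠(JU, UZ) = 90.00° ✓; |UZ| = 23.20 ✓; ∠(UZ, ZV) = 90.00° ✓; |ZV| = 22.60 ✓; ∠ZVD = 90.80° ✓; |VD| = 27.80 ✓; ∠(VD, DW) = 84.70° ✗; |DW| = 27.10 ✓.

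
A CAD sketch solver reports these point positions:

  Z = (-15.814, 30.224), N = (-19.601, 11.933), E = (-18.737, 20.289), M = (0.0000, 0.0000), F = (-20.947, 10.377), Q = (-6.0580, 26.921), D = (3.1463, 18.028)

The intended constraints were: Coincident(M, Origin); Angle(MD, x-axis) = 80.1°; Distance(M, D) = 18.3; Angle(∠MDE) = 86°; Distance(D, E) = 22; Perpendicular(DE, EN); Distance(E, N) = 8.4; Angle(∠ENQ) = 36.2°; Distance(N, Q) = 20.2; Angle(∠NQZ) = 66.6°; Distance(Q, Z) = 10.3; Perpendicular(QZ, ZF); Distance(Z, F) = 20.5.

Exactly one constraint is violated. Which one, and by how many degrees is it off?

Perpendicular(QZ, ZF) — off by 4.20°.

M = (0.00, 0.00) ✓; MD at 80.10° ✓; |MD| = 18.30 ✓; ∠MDE = 86.00° ✓; |DE| = 22.00 ✓; ∠(DE, EN) = 90.00° ✓; |EN| = 8.401 ✓; ∠ENQ = 36.20° ✓; |NQ| = 20.20 ✓; ∠NQZ = 66.60° ✓; |QZ| = 10.30 ✓; ∠(QZ, ZF) = 94.20° ✗; |ZF| = 20.50 ✓.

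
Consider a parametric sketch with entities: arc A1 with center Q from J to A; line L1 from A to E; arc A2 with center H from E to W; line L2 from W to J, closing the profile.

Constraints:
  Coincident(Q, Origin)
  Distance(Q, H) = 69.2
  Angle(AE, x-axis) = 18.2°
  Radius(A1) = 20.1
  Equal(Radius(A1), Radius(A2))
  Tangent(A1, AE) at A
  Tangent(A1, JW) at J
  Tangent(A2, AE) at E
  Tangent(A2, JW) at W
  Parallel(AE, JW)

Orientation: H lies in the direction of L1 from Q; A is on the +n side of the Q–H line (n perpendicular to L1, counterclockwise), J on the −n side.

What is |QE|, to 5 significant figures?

72.060

The slot axis is L1's direction at 18.2°, so u = (cos 18.2°, sin 18.2°) = (0.94997, 0.31233) and n = (−sin 18.2°, cos 18.2°) = (-0.31233, 0.94997). Q is at the origin and H lies 69.2 along u from Q, so H = 69.2·u = (65.738, 21.614). Tangency of A1 to both parallel lines with radius 20.1 puts A and J at Q ± 20.1·n: A = (-6.2779, 19.094), J = (6.2779, -19.094). Equal radii place E and W the same way about H: E = H + 20.1·n = (59.460, 40.708), W = H − 20.1·n = (72.016, 2.5191). Then |QE| = |E − Q| = 72.060.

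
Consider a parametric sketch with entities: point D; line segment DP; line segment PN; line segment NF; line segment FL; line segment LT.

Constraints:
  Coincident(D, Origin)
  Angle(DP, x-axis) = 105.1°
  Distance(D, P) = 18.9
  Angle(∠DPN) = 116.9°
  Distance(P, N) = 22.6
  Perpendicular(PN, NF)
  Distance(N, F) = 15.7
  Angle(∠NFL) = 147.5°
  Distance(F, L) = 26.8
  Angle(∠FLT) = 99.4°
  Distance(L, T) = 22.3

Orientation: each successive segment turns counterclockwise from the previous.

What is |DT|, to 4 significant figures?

13.24

D is at the origin; DP runs at 105.1° with length 18.9, so P = (-4.924, 18.25). ∠DPN = 116.9° gives PN at 168.2° from the x-axis; with |PN| = 22.6, N = (-27.05, 22.87). PN is perpendicular to NF, so NF runs at -101.8°; with |NF| = 15.7, F = (-30.26, 7.501). ∠NFL = 147.5° gives FL at -69.30° from the x-axis; with |FL| = 26.8, L = (-20.78, -17.57). ∠FLT = 99.4° gives LT at 11.30° from the x-axis; with |LT| = 22.3, T = (1.084, -13.20). Then |DT| = |T − D| = 13.24.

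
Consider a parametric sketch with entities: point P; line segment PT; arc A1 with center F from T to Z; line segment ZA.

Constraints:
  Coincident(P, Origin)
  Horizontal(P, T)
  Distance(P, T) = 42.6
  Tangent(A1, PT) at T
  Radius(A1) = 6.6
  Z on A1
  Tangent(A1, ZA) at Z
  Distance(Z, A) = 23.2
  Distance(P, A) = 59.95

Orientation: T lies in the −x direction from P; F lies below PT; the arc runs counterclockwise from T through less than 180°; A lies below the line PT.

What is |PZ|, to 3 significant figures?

49.4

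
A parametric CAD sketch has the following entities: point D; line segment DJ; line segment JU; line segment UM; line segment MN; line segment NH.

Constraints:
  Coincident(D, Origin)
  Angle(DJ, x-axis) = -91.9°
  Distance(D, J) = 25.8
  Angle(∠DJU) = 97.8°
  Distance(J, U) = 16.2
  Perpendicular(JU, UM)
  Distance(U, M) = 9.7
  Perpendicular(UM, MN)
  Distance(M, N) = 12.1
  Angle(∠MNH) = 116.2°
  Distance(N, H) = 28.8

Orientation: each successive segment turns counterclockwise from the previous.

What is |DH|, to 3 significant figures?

42.0

UM ⟂ MN, so MN runs at 170°; with |MN| = 12.1, N = (4.82, -16.9). ∠MNH = 116.2° gives NH at -126° from the x-axis; with |NH| = 28.8, H = (-12.1, -40.2). Then |DH| = |H − D| = 42.0.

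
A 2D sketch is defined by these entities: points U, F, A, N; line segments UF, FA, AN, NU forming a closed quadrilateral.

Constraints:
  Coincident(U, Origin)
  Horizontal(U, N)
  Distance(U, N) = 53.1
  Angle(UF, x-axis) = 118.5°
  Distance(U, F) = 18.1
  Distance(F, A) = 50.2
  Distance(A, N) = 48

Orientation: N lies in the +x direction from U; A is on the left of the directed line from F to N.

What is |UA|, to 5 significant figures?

54.851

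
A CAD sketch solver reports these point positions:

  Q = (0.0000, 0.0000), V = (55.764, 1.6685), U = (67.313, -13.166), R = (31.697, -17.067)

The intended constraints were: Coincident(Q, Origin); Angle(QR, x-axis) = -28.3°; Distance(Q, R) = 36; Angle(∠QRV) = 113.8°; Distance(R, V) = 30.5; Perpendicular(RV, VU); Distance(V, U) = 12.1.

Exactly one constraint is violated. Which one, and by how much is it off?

Distance(V, U) = 12.1 — off by 6.70.

Q = (0.00, 0.00) ✓; QR at -28.30° ✓; |QR| = 36.00 ✓; ∠QRV = 113.8° ✓; |RV| = 30.50 ✓; ∠(RV, VU) = 90.00° ✓; |VU| = 18.80 ✗.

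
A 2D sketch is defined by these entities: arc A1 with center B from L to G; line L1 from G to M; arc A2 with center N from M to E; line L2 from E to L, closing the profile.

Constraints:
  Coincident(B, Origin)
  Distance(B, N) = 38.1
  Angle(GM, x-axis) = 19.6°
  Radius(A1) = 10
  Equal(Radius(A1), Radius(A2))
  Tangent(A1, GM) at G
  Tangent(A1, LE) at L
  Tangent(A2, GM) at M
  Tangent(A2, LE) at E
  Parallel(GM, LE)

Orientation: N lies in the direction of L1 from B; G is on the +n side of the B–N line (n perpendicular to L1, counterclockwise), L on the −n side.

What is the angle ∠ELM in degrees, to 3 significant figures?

27.7°

Tangency of A1 to both parallel lines with radius 10.0 puts G and L at B ± 10.0·n: G = (-3.35, 9.42), L = (3.35, -9.42). Equal radii place M and E the same way about N: M = N + 10.0·n = (32.5, 22.2), E = N − 10.0·n = (39.2, 3.36). Then cos ∠ELM = LE·LM / (|LE||LM|), giving 27.7°.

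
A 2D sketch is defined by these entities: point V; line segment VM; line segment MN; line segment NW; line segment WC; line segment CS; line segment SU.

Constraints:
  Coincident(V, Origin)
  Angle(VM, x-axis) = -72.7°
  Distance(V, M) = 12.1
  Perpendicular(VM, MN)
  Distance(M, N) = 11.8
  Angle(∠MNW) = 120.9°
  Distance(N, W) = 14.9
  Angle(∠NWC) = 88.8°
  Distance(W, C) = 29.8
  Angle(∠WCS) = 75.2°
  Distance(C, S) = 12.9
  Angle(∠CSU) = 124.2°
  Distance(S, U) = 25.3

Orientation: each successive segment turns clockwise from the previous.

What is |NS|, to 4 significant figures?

26.30

V is at the origin; VM runs at -72.7° with length 12.1, so M = (3.598, -11.55). The perpendicularity gives MN at right angles to VM, so MN runs at -162.7°; with |MN| = 11.8, N = (-7.668, -15.06). ∠MNW = 120.9° gives NW at 138.2° from the x-axis; with |NW| = 14.9, W = (-18.78, -5.130). ∠NWC = 88.8° gives WC at 47.00° from the x-axis; with |WC| = 29.8, C = (1.548, 16.66). ∠WCS = 75.2° gives CS at -57.80° from the x-axis; with |CS| = 12.9, S = (8.422, 5.748). Then |NS| = |S − N| = 26.30.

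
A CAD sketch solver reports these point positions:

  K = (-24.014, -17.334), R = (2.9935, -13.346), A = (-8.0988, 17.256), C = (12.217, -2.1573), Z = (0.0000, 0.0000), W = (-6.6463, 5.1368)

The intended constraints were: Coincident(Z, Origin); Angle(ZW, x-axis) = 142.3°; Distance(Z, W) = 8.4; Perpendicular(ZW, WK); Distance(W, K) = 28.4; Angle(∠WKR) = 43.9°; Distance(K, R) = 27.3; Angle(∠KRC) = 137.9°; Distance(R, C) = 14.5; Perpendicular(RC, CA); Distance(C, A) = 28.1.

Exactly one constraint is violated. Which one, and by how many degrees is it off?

Perpendicular(RC, CA) — off by 4.20°.

Z = (0.00, 0.00) ✓; ZW at 142.3° ✓; |ZW| = 8.400 ✓; ∠(ZW, WK) = 90.00° ✓; |WK| = 28.40 ✓; ∠WKR = 43.90° ✓; |KR| = 27.30 ✓; ∠KRC = 137.9° ✓; |RC| = 14.50 ✓; ∠(RC, CA) = 85.80° ✗; |CA| = 28.10 ✓.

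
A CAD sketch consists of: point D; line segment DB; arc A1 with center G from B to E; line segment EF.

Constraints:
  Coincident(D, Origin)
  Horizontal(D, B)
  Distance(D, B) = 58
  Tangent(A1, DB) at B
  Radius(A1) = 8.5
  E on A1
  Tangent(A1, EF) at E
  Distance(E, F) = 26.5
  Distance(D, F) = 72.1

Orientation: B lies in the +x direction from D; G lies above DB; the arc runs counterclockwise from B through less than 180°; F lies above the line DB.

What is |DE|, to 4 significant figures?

67.12

D is at the origin; D and B share the same y with |DB| = 58.0 and B on the +x side, so B = (58.00, 0.000). Since A1 is tangent to DB there, GB ⟂ DB, so G = B + (0, 8.5) = (58.00, 8.500). Since GE ⟂ EF (tangency), |GF| = √(8.5² + 26.5²) = 27.83 regardless of where E sits on A1. So F lies on both circle(D, 72.1) and circle(G, 27.83); the above-DB intersection is F = (62.49, 35.97). E is the foot of the tangent from F: E = (66.41, 9.757).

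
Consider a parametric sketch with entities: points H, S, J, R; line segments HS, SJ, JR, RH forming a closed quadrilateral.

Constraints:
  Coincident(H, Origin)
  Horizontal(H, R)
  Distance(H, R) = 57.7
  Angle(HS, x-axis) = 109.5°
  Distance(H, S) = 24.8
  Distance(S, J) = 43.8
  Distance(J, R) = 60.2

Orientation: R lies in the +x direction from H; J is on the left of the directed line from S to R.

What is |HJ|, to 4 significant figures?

57.12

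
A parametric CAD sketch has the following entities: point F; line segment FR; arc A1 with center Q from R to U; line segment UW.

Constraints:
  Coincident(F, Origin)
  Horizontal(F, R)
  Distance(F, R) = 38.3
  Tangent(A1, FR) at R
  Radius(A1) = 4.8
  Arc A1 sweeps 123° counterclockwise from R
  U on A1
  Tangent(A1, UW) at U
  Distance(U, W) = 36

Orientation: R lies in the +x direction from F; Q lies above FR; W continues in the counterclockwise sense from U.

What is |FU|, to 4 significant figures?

42.97

F is at the origin; FR is horizontal with |FR| = 38.3 and R on the +x side, so R = (38.30, 0.000). A1 meets FR tangentially, so QR is at right angles to FR, so Q = R + (0, 4.8) = (38.30, 4.800). On A1, R sits at bearing -90° from Q; a 123° counterclockwise sweep puts U at bearing 33°, so U = Q + 4.8·(cos 33°, sin 33°) = (42.33, 7.414). Then |FU| = |U − F| = 42.97.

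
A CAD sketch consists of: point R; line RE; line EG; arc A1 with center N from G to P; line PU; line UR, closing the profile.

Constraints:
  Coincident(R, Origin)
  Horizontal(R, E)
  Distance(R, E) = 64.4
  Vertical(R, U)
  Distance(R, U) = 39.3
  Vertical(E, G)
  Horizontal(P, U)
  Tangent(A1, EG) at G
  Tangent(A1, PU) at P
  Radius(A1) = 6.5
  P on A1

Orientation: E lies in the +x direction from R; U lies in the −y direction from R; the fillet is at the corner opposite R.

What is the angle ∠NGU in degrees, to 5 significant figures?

5.7634°

R is at the origin; R and E share the same y with |RE| = 64.4 and E on the +x side, so E = (64.400, 0.0000). R and U share the same x with |RU| = 39.3 and U on the −y side, so U = (0.0000, -39.300). The virtual corner opposite R is at (64.400, -39.300). A1 meets EG tangentially, so NG is at right angles to EG and the tangent condition forces NP to be normal to PU, with radius 6.5, so the center N sits 6.5 in from both sides at N = (57.900, -32.800). That places the tangent points at G = (64.400, -32.800) on EG and P = (57.900, -39.300) on PU. Then cos ∠NGU = GN·GU / (|GN||GU|), giving 5.7634°.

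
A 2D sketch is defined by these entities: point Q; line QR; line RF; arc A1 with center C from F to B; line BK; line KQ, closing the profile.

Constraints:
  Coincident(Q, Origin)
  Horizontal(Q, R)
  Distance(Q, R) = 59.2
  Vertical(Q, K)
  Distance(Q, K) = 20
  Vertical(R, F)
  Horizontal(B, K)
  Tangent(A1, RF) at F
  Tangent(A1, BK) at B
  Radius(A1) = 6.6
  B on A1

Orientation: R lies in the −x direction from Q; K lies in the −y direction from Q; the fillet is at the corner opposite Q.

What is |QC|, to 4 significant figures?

54.28

Q is at the origin; QR is horizontal with |QR| = 59.2 and R on the −x side, so R = (-59.20, 0.000). Q and K share the same x with |QK| = 20.0 and K on the −y side, so K = (0.000, -20.00). The virtual corner opposite Q is at (-59.20, -20.00). The tangent condition forces CF to be normal to RF and since A1 is tangent to BK there, CB ⟂ BK, with radius 6.6, so the center C sits 6.6 in from both sides at C = (-52.60, -13.40). Then |QC| = |C − Q| = 54.28.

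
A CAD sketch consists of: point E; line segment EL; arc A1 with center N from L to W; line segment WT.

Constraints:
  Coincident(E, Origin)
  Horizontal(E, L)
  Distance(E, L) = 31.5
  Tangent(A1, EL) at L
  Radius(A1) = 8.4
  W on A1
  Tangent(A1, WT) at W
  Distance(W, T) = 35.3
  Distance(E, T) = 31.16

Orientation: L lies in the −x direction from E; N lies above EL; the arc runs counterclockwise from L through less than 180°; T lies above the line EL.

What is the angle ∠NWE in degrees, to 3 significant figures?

149°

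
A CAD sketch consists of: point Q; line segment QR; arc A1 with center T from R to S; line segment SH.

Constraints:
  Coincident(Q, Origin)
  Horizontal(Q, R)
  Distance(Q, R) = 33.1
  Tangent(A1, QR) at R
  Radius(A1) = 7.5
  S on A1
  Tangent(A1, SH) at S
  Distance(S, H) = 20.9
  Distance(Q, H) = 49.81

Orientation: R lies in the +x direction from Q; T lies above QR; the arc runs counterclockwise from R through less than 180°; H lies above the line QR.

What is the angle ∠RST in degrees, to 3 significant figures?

45.6°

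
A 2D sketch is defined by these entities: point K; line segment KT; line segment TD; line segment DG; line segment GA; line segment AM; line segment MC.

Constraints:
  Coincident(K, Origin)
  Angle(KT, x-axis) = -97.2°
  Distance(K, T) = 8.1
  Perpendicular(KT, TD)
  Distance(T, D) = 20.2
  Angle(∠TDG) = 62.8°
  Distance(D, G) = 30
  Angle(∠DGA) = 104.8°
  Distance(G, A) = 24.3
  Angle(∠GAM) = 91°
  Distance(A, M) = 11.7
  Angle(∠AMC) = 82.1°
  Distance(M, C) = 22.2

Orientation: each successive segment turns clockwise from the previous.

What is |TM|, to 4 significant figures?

17.97

K is at the origin; KT runs at -97.2° with length 8.1, so T = (-1.015, -8.036). KT ⟂ TD, so TD runs at 172.8°; with |TD| = 20.2, D = (-21.06, -5.504). ∠TDG = 62.8° gives DG at 55.60° from the x-axis; with |DG| = 30.0, G = (-4.107, 19.25). ∠DGA = 104.8° gives GA at -19.60° from the x-axis; with |GA| = 24.3, A = (18.79, 11.10). ∠GAM = 91.0° gives AM at -108.6° from the x-axis; with |AM| = 11.7, M = (15.05, 0.008644). Then |TM| = |M − T| = 17.97.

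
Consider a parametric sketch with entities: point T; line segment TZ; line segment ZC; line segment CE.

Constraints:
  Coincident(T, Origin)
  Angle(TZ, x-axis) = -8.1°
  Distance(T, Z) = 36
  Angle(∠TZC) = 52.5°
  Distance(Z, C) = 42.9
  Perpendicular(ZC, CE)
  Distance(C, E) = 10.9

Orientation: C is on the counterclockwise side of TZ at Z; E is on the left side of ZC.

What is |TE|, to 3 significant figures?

27.4

∠TZC = 52.5°, so ZC runs at -8.1° + (180° − 52.5°) = 119° from the x-axis; with |ZC| = 42.9, C = Z + 42.9·(cos 119°, sin 119°) = (14.6, 32.3). The perpendicularity gives CE at right angles to ZC; with |CE| = 10.9 on the left of ZC, E = C + 10.9·(-0.871, -0.491) = (5.08, 27.0). Then |TE| = |E − T| = 27.4.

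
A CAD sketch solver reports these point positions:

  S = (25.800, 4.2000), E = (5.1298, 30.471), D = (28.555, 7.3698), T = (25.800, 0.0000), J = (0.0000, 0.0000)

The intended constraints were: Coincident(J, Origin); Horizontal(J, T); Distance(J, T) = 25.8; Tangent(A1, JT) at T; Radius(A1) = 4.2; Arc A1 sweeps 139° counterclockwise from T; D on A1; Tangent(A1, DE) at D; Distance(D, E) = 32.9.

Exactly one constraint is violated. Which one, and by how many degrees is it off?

Tangent(A1, DE) at D — off by 3.61°.

J = (0.00, 0.00) ✓; J.y = 0.00, T.y = 0.00 ✓; |JT| = 25.80 ✓; ∠(ST, TJ) = 90.00° ✓; |ST| = 4.200 ✓; bearing(S→D) − bearing(S→T) = 139.0° ✓; |SD| = 4.200 ✓; ∠(SD, DE) = 93.61° ✗; |DE| = 32.90 ✓.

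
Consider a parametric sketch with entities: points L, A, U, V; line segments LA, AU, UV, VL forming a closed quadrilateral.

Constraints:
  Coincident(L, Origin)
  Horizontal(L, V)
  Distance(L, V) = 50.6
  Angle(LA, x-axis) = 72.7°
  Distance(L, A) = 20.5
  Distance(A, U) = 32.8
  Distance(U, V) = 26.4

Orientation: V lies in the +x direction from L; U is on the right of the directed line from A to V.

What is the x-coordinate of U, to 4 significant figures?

25.17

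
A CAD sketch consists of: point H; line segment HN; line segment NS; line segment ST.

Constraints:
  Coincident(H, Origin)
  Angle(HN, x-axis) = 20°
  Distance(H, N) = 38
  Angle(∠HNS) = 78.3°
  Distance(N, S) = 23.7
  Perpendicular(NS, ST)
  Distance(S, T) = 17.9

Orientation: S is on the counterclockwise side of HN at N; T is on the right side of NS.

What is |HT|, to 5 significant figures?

57.384

∠HNS = 78.3°, so NS runs at 20.0° + (180° − 78.3°) = 121.70° from the x-axis; with |NS| = 23.7, S = N + 23.7·(cos 121.70°, sin 121.70°) = (23.255, 33.161). NS ⟂ ST; with |ST| = 17.9 on the right of NS, T = S + 17.9·(0.85081, 0.52547) = (38.484, 42.567). Then |HT| = |T − H| = 57.384.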